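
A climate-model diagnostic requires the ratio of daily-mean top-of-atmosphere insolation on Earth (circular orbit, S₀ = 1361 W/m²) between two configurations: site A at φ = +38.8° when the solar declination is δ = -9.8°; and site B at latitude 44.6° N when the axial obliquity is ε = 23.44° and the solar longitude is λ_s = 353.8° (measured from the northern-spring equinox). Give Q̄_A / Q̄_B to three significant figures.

— Configuration A (φ=+38.8°):
cos H₀ = −tan(+38.8°) tan(-9.800°) = 0.1389, H₀ = 1.4315 rad.
Bracket: H₀ sin φ sin δ + cos φ cos δ sin H₀ = 1.4315×0.62660×-0.17021 + 0.77934×0.98541×0.99031 = -0.152675 + 0.760528 = 0.607853.
Q̄ = (S₀/π) × [bracket] = (1361/π) × 0.607853 = 263.33 W/m².
— Configuration B (φ=+44.6°):
Solar declination: sin δ = sin ε · sin λ_s = sin 23.44° × sin 353.8° = -0.04296, so δ = -2.462°.
cos H₀ = −tan(+44.6°) tan(-2.462°) = 0.0424, H₀ = 1.5284 rad.
Bracket: H₀ sin φ sin δ + cos φ cos δ sin H₀ = 1.5284×0.70215×-0.04296 + 0.71203×0.99908×0.99910 = -0.046103 + 0.710735 = 0.664632.
Q̄ = (S₀/π) × [bracket] = (1361/π) × 0.664632 = 287.93 W/m².
Ratio Q̄_A / Q̄_B = 263.33 / 287.93 = 0.9146.

Q̄_A / Q̄_B ≈ 0.915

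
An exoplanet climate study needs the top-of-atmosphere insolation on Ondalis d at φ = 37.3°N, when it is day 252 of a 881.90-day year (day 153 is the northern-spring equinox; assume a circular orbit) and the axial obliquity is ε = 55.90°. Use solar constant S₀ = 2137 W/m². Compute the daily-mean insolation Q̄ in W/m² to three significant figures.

Q̄ ≈ 859 W/m²

Solar longitude: λ_s = 360° × (252 − 153)/881.90 = 40.413°.
sin δ = sin 55.90° × sin 40.413° = 0.53682, so δ = +32.468°.
cos H₀ = −tan(+37.3°) tan(+32.468°) = -0.4847, H₀ = 2.0768 rad.
Bracket: H₀ sin φ sin δ + cos φ cos δ sin H₀ = 2.0768×0.60599×0.53682 + 0.79547×0.84370×0.87467 = 0.675599 + 0.587024 = 1.262623.
Q̄ = (S₀/π) × [bracket] = (2137/π) × 1.262623 = 858.9 W/m².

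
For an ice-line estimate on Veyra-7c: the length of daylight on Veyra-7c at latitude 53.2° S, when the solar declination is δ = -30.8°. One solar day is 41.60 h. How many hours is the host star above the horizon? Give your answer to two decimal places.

cos H₀ = −tan φ · tan δ = −tan(-53.2°) × tan(-30.800°) = -0.7968, so H₀ = 2.4929 rad = 142.83°.
Daylight = 2H₀/(2π) × 41.60 h = (2.4929/π) × 41.60 = 33.01 h.

33.01 h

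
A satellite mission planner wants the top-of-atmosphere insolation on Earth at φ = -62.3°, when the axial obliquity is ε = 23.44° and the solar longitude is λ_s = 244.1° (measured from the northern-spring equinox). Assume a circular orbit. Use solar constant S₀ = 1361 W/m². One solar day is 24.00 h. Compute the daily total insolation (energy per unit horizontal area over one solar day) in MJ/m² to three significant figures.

Solar declination: sin δ = sin ε · sin λ_s = sin 23.44° × sin 244.1° = -0.35783, so δ = -20.967°.
cos H₀ = −tan(-62.3°) tan(-20.967°) = -0.7299, H₀ = 2.3890 rad.
Bracket: H₀ sin φ sin δ + cos φ cos δ sin H₀ = 2.3890×-0.88539×-0.35783 + 0.46484×0.93379×0.68355 = 0.756881 + 0.296704 = 1.053585.
Q̄ = (S₀/π) × [bracket] = (1361/π) × 1.053585 = 456.43 W/m².
Daily total = Q̄ × 24.00 h × 3600 s/h = 456.43 × 24.00 × 3600 / 10⁶ = 39.44 MJ/m².

39.4 MJ/m²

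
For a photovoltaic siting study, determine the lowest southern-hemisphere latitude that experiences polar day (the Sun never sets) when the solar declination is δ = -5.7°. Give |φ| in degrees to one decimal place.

|φ| = 84.3°

Polar day requires cos H₀ = −tan φ tan δ ≤ −1, i.e. tan φ tan δ ≥ 1.
The boundary is |tan φ| · |tan δ| = 1, so |φ| = 90° − |δ| = 90° − 5.7° = 84.3° in the southern hemisphere.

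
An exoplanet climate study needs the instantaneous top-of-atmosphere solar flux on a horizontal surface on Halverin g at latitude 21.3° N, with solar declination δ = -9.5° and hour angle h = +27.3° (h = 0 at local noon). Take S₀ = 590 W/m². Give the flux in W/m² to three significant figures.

446 W/m²

cos θ_z = sin φ sin δ + cos φ cos δ cos h = -0.059954 + 0.816562 = 0.756608.
Flux = S₀ · cos θ_z = 590 × 0.756608 = 446.4 W/m².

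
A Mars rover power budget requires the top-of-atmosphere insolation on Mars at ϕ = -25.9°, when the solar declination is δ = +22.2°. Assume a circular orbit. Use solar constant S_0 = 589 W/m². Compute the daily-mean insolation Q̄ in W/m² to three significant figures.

cos h₀ = −tan(-25.9°) tan(+22.200°) = 0.1982, h₀ = 1.3713 rad.
Bracket: h₀ sin ϕ sin δ + cos ϕ cos δ sin h₀ = 1.3713×-0.43680×0.37784 + 0.89956×0.92587×0.98017 = -0.226320 + 0.816360 = 0.590040.
Q̄ = (S_0/π) × [bracket] = (589/π) × 0.590040 = 110.6 W/m².

Q̄ ≈ 111 W/m²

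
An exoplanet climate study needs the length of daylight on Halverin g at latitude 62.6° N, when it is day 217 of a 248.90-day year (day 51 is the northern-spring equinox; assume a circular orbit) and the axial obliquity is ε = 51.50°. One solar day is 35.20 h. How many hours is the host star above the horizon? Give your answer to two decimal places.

Solar longitude: L_s = 360° × (217 − 51)/248.90 = 240.096°.
sin δ = sin 51.50° × sin 240.096° = -0.67842, so δ = -42.720°.
cos h₀ = −tan ϕ · tan δ = 1.7815 ≥ 1, so the host star never rises (polar night) and h₀ = 0.
Daylight = 2h₀/(2π) × 35.20 h = (0.0000/π) × 35.20 = 0.00 h.

0.00 h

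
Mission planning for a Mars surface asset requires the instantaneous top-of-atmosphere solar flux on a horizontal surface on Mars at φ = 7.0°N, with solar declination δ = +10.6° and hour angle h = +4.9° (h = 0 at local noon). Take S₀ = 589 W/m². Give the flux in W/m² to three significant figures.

cos θ_z = sin φ sin δ + cos φ cos δ cos h = 0.022418 + 0.972043 = 0.994461.
Flux = S₀ · cos θ_z = 589 × 0.994461 = 585.7 W/m².

586 W/m²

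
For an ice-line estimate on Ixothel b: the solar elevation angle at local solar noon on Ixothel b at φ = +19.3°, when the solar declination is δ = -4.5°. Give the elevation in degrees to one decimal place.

66.2°

At local noon the hour angle is zero, so the zenith angle equals |φ − δ| = |+19.3° − (-4.500°)| = 23.800°.
Elevation = 90° − 23.800° = 66.2°.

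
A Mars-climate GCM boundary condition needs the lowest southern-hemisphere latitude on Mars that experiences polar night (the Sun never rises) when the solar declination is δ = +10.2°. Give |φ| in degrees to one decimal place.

Polar night requires cos H₀ = −tan φ tan δ ≥ 1, i.e. tan φ tan δ ≤ −1.
The boundary is |tan φ| · |tan δ| = 1, so |φ| = 90° − |δ| = 90° − 10.2° = 79.8° in the southern hemisphere.

|φ| = 79.8°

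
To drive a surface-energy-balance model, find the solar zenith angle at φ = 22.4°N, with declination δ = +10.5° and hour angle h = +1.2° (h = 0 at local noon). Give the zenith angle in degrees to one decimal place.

θ_z = 12.0°

cos θ_z = sin φ sin δ + cos φ cos δ cos h = 0.069445 + 0.908865 = 0.978310.
θ_z = arccos(0.978310) = 12.0°.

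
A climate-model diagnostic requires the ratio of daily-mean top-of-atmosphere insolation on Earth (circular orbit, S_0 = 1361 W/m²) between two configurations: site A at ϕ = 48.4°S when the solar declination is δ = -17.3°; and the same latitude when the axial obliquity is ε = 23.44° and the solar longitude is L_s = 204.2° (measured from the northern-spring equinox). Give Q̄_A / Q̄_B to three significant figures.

— Configuration A (ϕ=-48.4°):
cos h₀ = −tan(-48.4°) tan(-17.300°) = -0.3508, h₀ = 1.9292 rad.
Bracket: h₀ sin ϕ sin δ + cos ϕ cos δ sin h₀ = 1.9292×-0.74780×-0.29737 + 0.66393×0.95476×0.93645 = 0.429003 + 0.593610 = 1.022613.
Q̄ = (S_0/π) × [bracket] = (1361/π) × 1.022613 = 443.02 W/m².
— Configuration B (ϕ=-48.4°):
Solar declination: sin δ = sin ε · sin L_s = sin 23.44° × sin 204.2° = -0.16306, so δ = -9.385°.
cos h₀ = −tan(-48.4°) tan(-9.385°) = -0.1862, h₀ = 1.7580 rad.
Bracket: h₀ sin ϕ sin δ + cos ϕ cos δ sin h₀ = 1.7580×-0.74780×-0.16306 + 0.66393×0.98662×0.98252 = 0.214364 + 0.643596 = 0.857960.
Q̄ = (S_0/π) × [bracket] = (1361/π) × 0.857960 = 371.69 W/m².
Ratio Q̄_A / Q̄_B = 443.02 / 371.69 = 1.192.

Q̄_A / Q̄_B ≈ 1.19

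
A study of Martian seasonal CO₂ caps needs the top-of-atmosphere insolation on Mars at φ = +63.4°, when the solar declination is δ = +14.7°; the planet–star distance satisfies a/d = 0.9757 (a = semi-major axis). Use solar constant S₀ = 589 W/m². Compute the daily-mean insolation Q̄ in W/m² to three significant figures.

cos H₀ = −tan(+63.4°) tan(+14.700°) = -0.5239, H₀ = 2.1222 rad.
Bracket: H₀ sin φ sin δ + cos φ cos δ sin H₀ = 2.1222×0.89415×0.25376 + 0.44776×0.96727×0.85179 = 0.481526 + 0.368914 = 0.850440.
Inverse-square distance factor (a/d)² = 0.9757² = 0.951990.
Q̄ = (S₀/π) × 0.951990 × [bracket] = (589/π) × 0.951990 × 0.850440 = 151.8 W/m².

Q̄ ≈ 152 W/m²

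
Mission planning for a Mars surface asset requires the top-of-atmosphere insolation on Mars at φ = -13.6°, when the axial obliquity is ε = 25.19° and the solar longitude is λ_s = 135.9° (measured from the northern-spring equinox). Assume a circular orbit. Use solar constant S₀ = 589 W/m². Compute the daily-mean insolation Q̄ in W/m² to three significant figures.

Solar declination: sin δ = sin ε · sin λ_s = sin 25.19° × sin 135.9° = 0.29620, so δ = +17.229°.
cos H₀ = −tan(-13.6°) tan(+17.229°) = 0.0750, H₀ = 1.4957 rad.
Bracket: H₀ sin φ sin δ + cos φ cos δ sin H₀ = 1.4957×-0.23514×0.29620 + 0.97196×0.95513×0.99718 = -0.104173 + 0.925730 = 0.821557.
Q̄ = (S₀/π) × [bracket] = (589/π) × 0.821557 = 154.0 W/m².

Q̄ ≈ 154 W/m²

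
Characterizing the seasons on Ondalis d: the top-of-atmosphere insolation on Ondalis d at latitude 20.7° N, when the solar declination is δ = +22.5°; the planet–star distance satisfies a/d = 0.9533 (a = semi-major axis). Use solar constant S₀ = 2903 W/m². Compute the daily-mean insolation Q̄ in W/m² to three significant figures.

cos H₀ = −tan(+20.7°) tan(+22.500°) = -0.1565, H₀ = 1.7280 rad.
Bracket: H₀ sin φ sin δ + cos φ cos δ sin H₀ = 1.7280×0.35347×0.38268 + 0.93544×0.92388×0.98768 = 0.233739 + 0.853587 = 1.087326.
Inverse-square distance factor (a/d)² = 0.9533² = 0.908781.
Q̄ = (S₀/π) × 0.908781 × [bracket] = (2903/π) × 0.908781 × 1.087326 = 913.1 W/m².

Q̄ ≈ 913 W/m²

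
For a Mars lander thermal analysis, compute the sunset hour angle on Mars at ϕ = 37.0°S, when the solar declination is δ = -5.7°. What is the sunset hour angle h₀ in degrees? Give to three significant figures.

cos h₀ = −tan ϕ · tan δ = −tan(-37.0°) × tan(-5.700°) = -0.0752, so h₀ = 1.6461 rad = 94.31°.

h₀ = 94.3°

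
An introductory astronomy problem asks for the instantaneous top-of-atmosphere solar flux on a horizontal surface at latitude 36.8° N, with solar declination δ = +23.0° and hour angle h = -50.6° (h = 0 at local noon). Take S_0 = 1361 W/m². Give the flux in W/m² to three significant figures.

cos θ_z = sin ϕ sin δ + cos ϕ cos δ cos h = 0.234057 + 0.467845 = 0.701902.
Flux = S_0 · cos θ_z = 1361 × 0.701902 = 955.3 W/m².

955 W/m²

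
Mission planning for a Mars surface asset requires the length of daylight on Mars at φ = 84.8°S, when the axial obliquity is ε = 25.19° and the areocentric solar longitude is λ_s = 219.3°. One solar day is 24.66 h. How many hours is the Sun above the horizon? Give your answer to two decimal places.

sin δ = sin 25.19° × sin 219.3° = -0.26958, so δ = -15.639°.
Sunrise equation: cos H₀ = −tan φ · tan δ = -3.0761 ≤ −1, so the Sun never sets (polar day) and H₀ = π.
Daylight = 2H₀/(2π) × 24.66 h = (3.1416/π) × 24.66 = 24.66 h.

24.66 h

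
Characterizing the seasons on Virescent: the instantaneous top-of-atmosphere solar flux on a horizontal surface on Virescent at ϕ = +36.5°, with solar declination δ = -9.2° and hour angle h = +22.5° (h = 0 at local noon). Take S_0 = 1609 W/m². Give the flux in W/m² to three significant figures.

cos θ_z = sin ϕ sin δ + cos ϕ cos δ cos h = -0.095101 + 0.733113 = 0.638012.
Flux = S_0 · cos θ_z = 1609 × 0.638012 = 1027 W/m².

1.03e+03 W/m²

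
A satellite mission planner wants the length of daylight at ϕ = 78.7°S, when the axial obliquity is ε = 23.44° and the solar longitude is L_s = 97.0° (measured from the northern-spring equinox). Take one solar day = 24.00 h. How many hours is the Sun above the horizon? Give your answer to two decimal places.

0.00 h

Solar declination: sin δ = sin ε · sin L_s = sin 23.44° × sin 97.0° = 0.39482, so δ = +23.255°.
cos h₀ = −tan ϕ · tan δ = 2.1506 ≥ 1, so the Sun never rises (polar night) and h₀ = 0.
Daylight = 2h₀/(2π) × 24.00 h = (0.0000/π) × 24.00 = 0.00 h.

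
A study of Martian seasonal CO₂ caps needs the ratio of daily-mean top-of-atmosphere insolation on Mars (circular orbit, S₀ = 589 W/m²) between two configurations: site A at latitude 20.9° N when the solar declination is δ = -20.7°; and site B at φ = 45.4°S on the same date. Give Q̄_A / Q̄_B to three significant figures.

Q̄_A / Q̄_B ≈ 0.622

— Configuration A (φ=+20.9°):
cos H₀ = −tan(+20.9°) tan(-20.700°) = 0.1443, H₀ = 1.4260 rad.
Bracket: H₀ sin φ sin δ + cos φ cos δ sin H₀ = 1.4260×0.35674×-0.35347 + 0.93420×0.93544×0.98953 = -0.179814 + 0.864738 = 0.684924.
Q̄ = (S₀/π) × [bracket] = (589/π) × 0.684924 = 128.41 W/m².
— Configuration B (φ=-45.4°):
cos H₀ = −tan(-45.4°) tan(-20.700°) = -0.3832, H₀ = 1.9640 rad.
Bracket: H₀ sin φ sin δ + cos φ cos δ sin H₀ = 1.9640×-0.71203×-0.35347 + 0.70215×0.93544×0.92367 = 0.494302 + 0.606684 = 1.100986.
Q̄ = (S₀/π) × [bracket] = (589/π) × 1.100986 = 206.42 W/m².
Ratio Q̄_A / Q̄_B = 128.41 / 206.42 = 0.6221.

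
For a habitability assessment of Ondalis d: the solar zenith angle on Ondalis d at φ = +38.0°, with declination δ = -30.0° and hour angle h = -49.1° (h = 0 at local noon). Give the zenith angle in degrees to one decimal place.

cos θ_z = sin φ sin δ + cos φ cos δ cos h = -0.307831 + 0.446820 = 0.138989.
θ_z = arccos(0.138989) = 82.0°.

θ_z = 82.0°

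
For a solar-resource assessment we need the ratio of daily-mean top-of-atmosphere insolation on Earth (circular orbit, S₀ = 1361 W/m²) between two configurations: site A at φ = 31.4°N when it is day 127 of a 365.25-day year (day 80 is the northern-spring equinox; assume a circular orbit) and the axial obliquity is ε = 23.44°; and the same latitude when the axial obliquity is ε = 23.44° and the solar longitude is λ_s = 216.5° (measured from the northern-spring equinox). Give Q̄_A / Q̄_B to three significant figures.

— Configuration A (φ=+31.4°):
Solar longitude: λ_s = 360° × (127 − 80)/365.25 = 46.324°.
sin δ = sin 23.44° × sin 46.324° = 0.28771, so δ = +16.721°.
cos H₀ = −tan(+31.4°) tan(+16.721°) = -0.1834, H₀ = 1.7552 rad.
Bracket: H₀ sin φ sin δ + cos φ cos δ sin H₀ = 1.7552×0.52101×0.28771 + 0.85355×0.95772×0.98304 = 0.263104 + 0.803598 = 1.066702.
Q̄ = (S₀/π) × [bracket] = (1361/π) × 1.066702 = 462.12 W/m².
— Configuration B (φ=+31.4°):
Solar declination: sin δ = sin ε · sin λ_s = sin 23.44° × sin 216.5° = -0.23661, so δ = -13.687°.
cos H₀ = −tan(+31.4°) tan(-13.687°) = 0.1487, H₀ = 1.4216 rad.
Bracket: H₀ sin φ sin δ + cos φ cos δ sin H₀ = 1.4216×0.52101×-0.23661 + 0.85355×0.97160×0.98889 = -0.175249 + 0.820096 = 0.644847.
Q̄ = (S₀/π) × [bracket] = (1361/π) × 0.644847 = 279.36 W/m².
Ratio Q̄_A / Q̄_B = 462.12 / 279.36 = 1.654.

Q̄_A / Q̄_B ≈ 1.65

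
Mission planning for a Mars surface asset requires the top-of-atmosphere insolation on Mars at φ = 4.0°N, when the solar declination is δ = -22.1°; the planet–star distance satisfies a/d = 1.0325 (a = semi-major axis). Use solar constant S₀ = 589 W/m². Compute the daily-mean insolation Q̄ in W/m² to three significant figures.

Q̄ ≈ 177 W/m²

cos H₀ = −tan(+4.0°) tan(-22.100°) = 0.0284, H₀ = 1.5424 rad.
Bracket: H₀ sin φ sin δ + cos φ cos δ sin H₀ = 1.5424×0.06976×-0.37622 + 0.99756×0.92653×0.99960 = -0.040480 + 0.923900 = 0.883420.
Inverse-square distance factor (a/d)² = 1.0325² = 1.066056.
Q̄ = (S₀/π) × 1.066056 × [bracket] = (589/π) × 1.066056 × 0.883420 = 176.6 W/m².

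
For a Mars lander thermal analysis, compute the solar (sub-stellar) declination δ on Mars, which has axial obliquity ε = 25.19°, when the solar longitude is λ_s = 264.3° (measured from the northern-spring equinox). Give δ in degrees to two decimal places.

δ = -25.06°

sin δ = sin ε · sin λ_s = sin 25.19° × sin 264.3° = -0.423517.
δ = arcsin(-0.423517) = -25.06°.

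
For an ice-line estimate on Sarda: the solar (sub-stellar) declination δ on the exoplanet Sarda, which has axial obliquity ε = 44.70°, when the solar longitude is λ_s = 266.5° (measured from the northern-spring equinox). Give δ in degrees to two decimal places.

sin δ = sin ε · sin λ_s = sin 44.70° × sin 266.5° = -0.702083.
δ = arcsin(-0.702083) = -44.59°.

δ = -44.59°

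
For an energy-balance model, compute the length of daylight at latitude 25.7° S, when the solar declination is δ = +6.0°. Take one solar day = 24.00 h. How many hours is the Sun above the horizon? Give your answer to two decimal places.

11.61 h

cos h₀ = −tan ϕ · tan δ = −tan(-25.7°) × tan(+6.000°) = 0.0506, so h₀ = 1.5202 rad = 87.10°.
Daylight = 2h₀/(2π) × 24.00 h = (1.5202/π) × 24.00 = 11.61 h.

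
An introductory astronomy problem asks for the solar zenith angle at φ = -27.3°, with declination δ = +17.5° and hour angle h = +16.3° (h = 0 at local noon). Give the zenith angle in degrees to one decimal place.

θ_z = 47.5°

cos θ_z = sin φ sin δ + cos φ cos δ cos h = -0.137919 + 0.813425 = 0.675506.
θ_z = arccos(0.675506) = 47.5°.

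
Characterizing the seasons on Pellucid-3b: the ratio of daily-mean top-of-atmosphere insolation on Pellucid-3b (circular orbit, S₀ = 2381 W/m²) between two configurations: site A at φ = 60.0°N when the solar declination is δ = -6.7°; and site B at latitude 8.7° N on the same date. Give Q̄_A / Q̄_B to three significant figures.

— Configuration A (φ=+60.0°):
cos H₀ = −tan(+60.0°) tan(-6.700°) = 0.2035, H₀ = 1.3659 rad.
Bracket: H₀ sin φ sin δ + cos φ cos δ sin H₀ = 1.3659×0.86603×-0.11667 + 0.50000×0.99317×0.97908 = -0.138010 + 0.486196 = 0.348186.
Q̄ = (S₀/π) × [bracket] = (2381/π) × 0.348186 = 263.89 W/m².
— Configuration B (φ=+8.7°):
cos H₀ = −tan(+8.7°) tan(-6.700°) = 0.0180, H₀ = 1.5528 rad.
Bracket: H₀ sin φ sin δ + cos φ cos δ sin H₀ = 1.5528×0.15126×-0.11667 + 0.98849×0.99317×0.99984 = -0.027403 + 0.981582 = 0.954179.
Q̄ = (S₀/π) × [bracket] = (2381/π) × 0.954179 = 723.17 W/m².
Ratio Q̄_A / Q̄_B = 263.89 / 723.17 = 0.3649.

Q̄_A / Q̄_B ≈ 0.365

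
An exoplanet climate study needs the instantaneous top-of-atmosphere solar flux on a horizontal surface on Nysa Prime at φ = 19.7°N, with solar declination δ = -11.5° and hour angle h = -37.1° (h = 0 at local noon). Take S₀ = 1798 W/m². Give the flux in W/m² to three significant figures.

cos θ_z = sin φ sin δ + cos φ cos δ cos h = -0.067206 + 0.735827 = 0.668621.
Flux = S₀ · cos θ_z = 1798 × 0.668621 = 1202 W/m².

1.20e+03 W/m²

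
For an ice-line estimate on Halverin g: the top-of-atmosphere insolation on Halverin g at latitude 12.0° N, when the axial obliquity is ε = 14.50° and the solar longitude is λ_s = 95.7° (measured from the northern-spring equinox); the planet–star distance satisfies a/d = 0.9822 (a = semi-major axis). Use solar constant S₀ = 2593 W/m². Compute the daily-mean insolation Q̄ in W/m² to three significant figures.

Q̄ ≈ 820 W/m²

Solar declination: sin δ = sin ε · sin λ_s = sin 14.50° × sin 95.7° = 0.24914, so δ = +14.427°.
cos H₀ = −tan(+12.0°) tan(+14.427°) = -0.0547, H₀ = 1.6255 rad.
Bracket: H₀ sin φ sin δ + cos φ cos δ sin H₀ = 1.6255×0.20791×0.24914 + 0.97815×0.96847×0.99850 = 0.084199 + 0.945888 = 1.030087.
Inverse-square distance factor (a/d)² = 0.9822² = 0.964717.
Q̄ = (S₀/π) × 0.964717 × [bracket] = (2593/π) × 0.964717 × 1.030087 = 820.2 W/m².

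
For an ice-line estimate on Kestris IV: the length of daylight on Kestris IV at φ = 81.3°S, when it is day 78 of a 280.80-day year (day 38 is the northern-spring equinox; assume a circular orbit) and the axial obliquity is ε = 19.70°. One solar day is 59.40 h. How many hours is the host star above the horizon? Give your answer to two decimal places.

Solar longitude: λ_s = 360° × (78 − 38)/280.80 = 51.282°.
sin δ = sin 19.70° × sin 51.282° = 0.26301, so δ = +15.249°.
cos H₀ = −tan φ · tan δ = 1.7815 ≥ 1, so the host star never rises (polar night) and H₀ = 0.
Daylight = 2H₀/(2π) × 59.40 h = (0.0000/π) × 59.40 = 0.00 h.

0.00 h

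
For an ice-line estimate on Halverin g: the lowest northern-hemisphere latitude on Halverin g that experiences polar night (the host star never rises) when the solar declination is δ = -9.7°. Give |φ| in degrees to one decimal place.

Polar night requires cos H₀ = −tan φ tan δ ≥ 1, i.e. tan φ tan δ ≤ −1.
The boundary is |tan φ| · |tan δ| = 1, so |φ| = 90° − |δ| = 90° − 9.7° = 80.3° in the northern hemisphere.

|φ| = 80.3°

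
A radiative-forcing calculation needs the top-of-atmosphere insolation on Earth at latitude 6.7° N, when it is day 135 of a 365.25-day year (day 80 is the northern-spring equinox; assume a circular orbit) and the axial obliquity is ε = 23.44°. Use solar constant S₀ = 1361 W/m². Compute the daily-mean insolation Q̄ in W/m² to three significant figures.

Solar longitude: λ_s = 360° × (135 − 80)/365.25 = 54.209°.
sin δ = sin 23.44° × sin 54.209° = 0.32267, so δ = +18.824°.
cos H₀ = −tan(+6.7°) tan(+18.824°) = -0.0400, H₀ = 1.6109 rad.
Bracket: H₀ sin φ sin δ + cos φ cos δ sin H₀ = 1.6109×0.11667×0.32267 + 0.99317×0.94651×0.99920 = 0.060644 + 0.939293 = 0.999937.
Q̄ = (S₀/π) × [bracket] = (1361/π) × 0.999937 = 433.2 W/m².

Q̄ ≈ 433 W/m²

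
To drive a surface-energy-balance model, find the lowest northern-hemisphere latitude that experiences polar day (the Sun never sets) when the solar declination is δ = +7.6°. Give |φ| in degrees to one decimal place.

Polar day requires cos H₀ = −tan φ tan δ ≤ −1, i.e. tan φ tan δ ≥ 1.
The boundary is |tan φ| · |tan δ| = 1, so |φ| = 90° − |δ| = 90° − 7.6° = 82.4° in the northern hemisphere.

|φ| = 82.4°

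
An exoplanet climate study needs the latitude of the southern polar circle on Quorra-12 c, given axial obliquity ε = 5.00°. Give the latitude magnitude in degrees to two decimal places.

85.00°

The polar circle is the lowest latitude that experiences at least one full rotation of continuous darkness at the northern-summer solstice; it lies at |ϕ| = 90° − ε = 90° − 5.00° = 85.00°.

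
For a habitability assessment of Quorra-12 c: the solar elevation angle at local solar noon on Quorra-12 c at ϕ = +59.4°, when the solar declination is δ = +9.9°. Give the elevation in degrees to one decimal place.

40.5°

At local noon the hour angle is zero, so the zenith angle equals |ϕ − δ| = |+59.4° − (+9.900°)| = 49.500°.
Elevation = 90° − 49.500° = 40.5°.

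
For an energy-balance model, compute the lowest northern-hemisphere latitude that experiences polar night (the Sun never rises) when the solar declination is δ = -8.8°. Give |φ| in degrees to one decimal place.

|φ| = 81.2°

Polar night requires cos H₀ = −tan φ tan δ ≥ 1, i.e. tan φ tan δ ≤ −1.
The boundary is |tan φ| · |tan δ| = 1, so |φ| = 90° − |δ| = 90° − 8.8° = 81.2° in the northern hemisphere.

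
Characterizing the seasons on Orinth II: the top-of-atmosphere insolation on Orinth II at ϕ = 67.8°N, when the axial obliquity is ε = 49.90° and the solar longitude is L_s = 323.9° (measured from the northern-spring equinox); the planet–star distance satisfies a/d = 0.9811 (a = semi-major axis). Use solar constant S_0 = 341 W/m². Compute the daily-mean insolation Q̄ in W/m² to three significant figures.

Solar declination: sin δ = sin ε · sin L_s = sin 49.90° × sin 323.9° = -0.45069, so δ = -26.788°.
cos h₀ = −tan(+67.8°) tan(-26.788°) = 1.2371 ≥ 1 ⇒ polar night, h₀ = 0 and Q̄ = 0.
Inverse-square distance factor (a/d)² = 0.9811² = 0.962557.

Q̄ ≈ 0.00 W/m²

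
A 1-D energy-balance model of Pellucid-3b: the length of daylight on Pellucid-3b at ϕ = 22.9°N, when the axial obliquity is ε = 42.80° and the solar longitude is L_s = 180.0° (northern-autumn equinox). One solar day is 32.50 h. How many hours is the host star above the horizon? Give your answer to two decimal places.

16.25 h

Solar declination: sin δ = sin ε · sin L_s = sin 42.80° × sin 180.0° = 0.00000, so δ = +0.000°.
cos h₀ = −tan ϕ · tan δ = −tan(+22.9°) × tan(+0.000°) = -0.0000, so h₀ = 1.5708 rad = 90.00°.
Daylight = 2h₀/(2π) × 32.50 h = (1.5708/π) × 32.50 = 16.25 h.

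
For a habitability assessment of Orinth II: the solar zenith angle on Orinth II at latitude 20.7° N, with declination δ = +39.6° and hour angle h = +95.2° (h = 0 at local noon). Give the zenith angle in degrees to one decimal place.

cos θ_z = sin φ sin δ + cos φ cos δ cos h = 0.225313 + -0.065325 = 0.159988.
θ_z = arccos(0.159988) = 80.8°.

θ_z = 80.8°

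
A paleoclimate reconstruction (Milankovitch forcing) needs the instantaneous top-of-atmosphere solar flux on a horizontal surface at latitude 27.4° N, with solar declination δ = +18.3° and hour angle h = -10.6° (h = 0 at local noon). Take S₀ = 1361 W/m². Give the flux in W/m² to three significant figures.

1.32e+03 W/m²

cos θ_z = sin φ sin δ + cos φ cos δ cos h = 0.144499 + 0.828531 = 0.973030.
Flux = S₀ · cos θ_z = 1361 × 0.973030 = 1324 W/m².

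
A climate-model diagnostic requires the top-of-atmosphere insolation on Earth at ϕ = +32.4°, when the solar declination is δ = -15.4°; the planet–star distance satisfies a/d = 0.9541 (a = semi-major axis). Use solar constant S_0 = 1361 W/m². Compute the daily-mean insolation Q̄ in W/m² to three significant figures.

cos h₀ = −tan(+32.4°) tan(-15.400°) = 0.1748, h₀ = 1.3951 rad.
Bracket: h₀ sin ϕ sin δ + cos ϕ cos δ sin h₀ = 1.3951×0.53583×-0.26556 + 0.84433×0.96410×0.98460 = -0.198516 + 0.801483 = 0.602967.
Inverse-square distance factor (a/d)² = 0.9541² = 0.910307.
Q̄ = (S_0/π) × 0.910307 × [bracket] = (1361/π) × 0.910307 × 0.602967 = 237.8 W/m².

Q̄ ≈ 238 W/m²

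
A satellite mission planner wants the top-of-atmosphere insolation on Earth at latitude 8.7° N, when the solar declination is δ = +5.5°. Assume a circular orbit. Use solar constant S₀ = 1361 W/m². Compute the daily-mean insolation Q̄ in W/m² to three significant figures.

cos H₀ = −tan(+8.7°) tan(+5.500°) = -0.0147, H₀ = 1.5855 rad.
Bracket: H₀ sin φ sin δ + cos φ cos δ sin H₀ = 1.5855×0.15126×0.09585 + 0.98849×0.99540×0.99989 = 0.022987 + 0.983835 = 1.006822.
Q̄ = (S₀/π) × [bracket] = (1361/π) × 1.006822 = 436.2 W/m².

Q̄ ≈ 436 W/m²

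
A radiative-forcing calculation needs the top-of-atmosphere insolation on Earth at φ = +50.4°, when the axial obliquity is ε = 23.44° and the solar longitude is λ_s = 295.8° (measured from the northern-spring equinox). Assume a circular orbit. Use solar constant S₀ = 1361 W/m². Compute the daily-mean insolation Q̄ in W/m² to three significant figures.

Solar declination: sin δ = sin ε · sin λ_s = sin 23.44° × sin 295.8° = -0.35814, so δ = -20.986°.
cos H₀ = −tan(+50.4°) tan(-20.986°) = 0.4637, H₀ = 1.0887 rad.
Bracket: H₀ sin φ sin δ + cos φ cos δ sin H₀ = 1.0887×0.77051×-0.35814 + 0.63742×0.93367×0.88601 = -0.300427 + 0.527300 = 0.226873.
Q̄ = (S₀/π) × [bracket] = (1361/π) × 0.226873 = 98.29 W/m².

Q̄ ≈ 98.3 W/m²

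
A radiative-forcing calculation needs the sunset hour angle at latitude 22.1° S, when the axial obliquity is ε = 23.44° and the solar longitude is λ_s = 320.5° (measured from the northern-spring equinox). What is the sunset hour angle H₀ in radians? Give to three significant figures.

H₀ = 1.68 rad

Solar declination: sin δ = sin ε · sin λ_s = sin 23.44° × sin 320.5° = -0.25302, so δ = -14.657°.
cos H₀ = −tan φ · tan δ = −tan(-22.1°) × tan(-14.657°) = -0.1062, so H₀ = 1.6772 rad = 96.10°.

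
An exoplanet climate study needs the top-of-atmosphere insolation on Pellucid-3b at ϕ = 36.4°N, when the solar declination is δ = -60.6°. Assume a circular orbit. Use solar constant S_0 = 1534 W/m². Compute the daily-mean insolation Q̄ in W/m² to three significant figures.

cos h₀ = −tan(+36.4°) tan(-60.600°) = 1.3084 ≥ 1 ⇒ polar night, h₀ = 0 and Q̄ = 0.

Q̄ ≈ 0.00 W/m²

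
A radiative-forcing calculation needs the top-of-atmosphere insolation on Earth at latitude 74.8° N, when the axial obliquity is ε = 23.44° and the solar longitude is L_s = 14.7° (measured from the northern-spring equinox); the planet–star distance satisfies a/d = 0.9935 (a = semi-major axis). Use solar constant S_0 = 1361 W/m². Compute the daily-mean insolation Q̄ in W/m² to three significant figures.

Q̄ ≈ 185 W/m²

Solar declination: sin δ = sin ε · sin L_s = sin 23.44° × sin 14.7° = 0.10094, so δ = +5.793°.
cos h₀ = −tan(+74.8°) tan(+5.793°) = -0.3734, h₀ = 1.9535 rad.
Bracket: h₀ sin ϕ sin δ + cos ϕ cos δ sin h₀ = 1.9535×0.96502×0.10094 + 0.26219×0.99489×0.92766 = 0.190289 + 0.241980 = 0.432269.
Inverse-square distance factor (a/d)² = 0.9935² = 0.987042.
Q̄ = (S_0/π) × 0.987042 × [bracket] = (1361/π) × 0.987042 × 0.432269 = 184.8 W/m².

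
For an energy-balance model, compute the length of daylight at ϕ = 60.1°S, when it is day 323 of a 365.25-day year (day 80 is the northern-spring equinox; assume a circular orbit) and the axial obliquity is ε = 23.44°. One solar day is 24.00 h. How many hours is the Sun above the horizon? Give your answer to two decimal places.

17.25 h

Solar longitude: L_s = 360° × (323 − 80)/365.25 = 239.507°.
sin δ = sin 23.44° × sin 239.507° = -0.34277, so δ = -20.046°.
cos h₀ = −tan ϕ · tan δ = −tan(-60.1°) × tan(-20.046°) = -0.6345, so h₀ = 2.2582 rad = 129.39°.
Daylight = 2h₀/(2π) × 24.00 h = (2.2582/π) × 24.00 = 17.25 h.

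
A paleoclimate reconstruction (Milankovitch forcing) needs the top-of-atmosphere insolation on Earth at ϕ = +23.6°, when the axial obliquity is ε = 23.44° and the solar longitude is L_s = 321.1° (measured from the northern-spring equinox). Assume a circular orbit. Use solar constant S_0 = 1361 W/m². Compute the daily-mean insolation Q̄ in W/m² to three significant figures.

Q̄ ≈ 319 W/m²

Solar declination: sin δ = sin ε · sin L_s = sin 23.44° × sin 321.1° = -0.24980, so δ = -14.465°.
cos h₀ = −tan(+23.6°) tan(-14.465°) = 0.1127, h₀ = 1.4578 rad.
Bracket: h₀ sin ϕ sin δ + cos ϕ cos δ sin h₀ = 1.4578×0.40035×-0.24980 + 0.91636×0.96830×0.99363 = -0.145791 + 0.881659 = 0.735868.
Q̄ = (S_0/π) × [bracket] = (1361/π) × 0.735868 = 318.8 W/m².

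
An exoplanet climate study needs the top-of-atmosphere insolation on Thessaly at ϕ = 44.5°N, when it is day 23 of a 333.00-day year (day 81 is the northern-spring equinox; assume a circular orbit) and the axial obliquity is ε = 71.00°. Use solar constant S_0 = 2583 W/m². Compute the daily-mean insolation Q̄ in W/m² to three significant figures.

Q̄ ≈ 0.00 W/m²

Solar longitude: L_s = 360° × (23 − 81)/333.00 = -62.703°, i.e. -62.703° + 360° = 297.297°.
sin δ = sin 71.00° × sin 297.297° = -0.84022, so δ = -57.164°.
cos h₀ = −tan(+44.5°) tan(-57.164°) = 1.5227 ≥ 1 ⇒ polar night, h₀ = 0 and Q̄ = 0.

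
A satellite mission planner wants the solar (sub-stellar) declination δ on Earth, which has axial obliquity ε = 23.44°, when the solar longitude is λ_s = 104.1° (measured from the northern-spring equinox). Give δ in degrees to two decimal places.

δ = +22.69°

sin δ = sin ε · sin λ_s = sin 23.44° × sin 104.1° = 0.385804.
δ = arcsin(0.385804) = +22.69°.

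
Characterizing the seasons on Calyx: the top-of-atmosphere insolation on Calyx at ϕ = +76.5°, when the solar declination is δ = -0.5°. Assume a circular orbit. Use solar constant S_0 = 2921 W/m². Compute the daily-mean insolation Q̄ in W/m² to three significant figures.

Q̄ ≈ 205 W/m²

cos h₀ = −tan(+76.5°) tan(-0.500°) = 0.0364, h₀ = 1.5344 rad.
Bracket: h₀ sin ϕ sin δ + cos ϕ cos δ sin h₀ = 1.5344×0.97237×-0.00873 + 0.23345×0.99996×0.99934 = -0.013025 + 0.233287 = 0.220262.
Q̄ = (S_0/π) × [bracket] = (2921/π) × 0.220262 = 204.8 W/m².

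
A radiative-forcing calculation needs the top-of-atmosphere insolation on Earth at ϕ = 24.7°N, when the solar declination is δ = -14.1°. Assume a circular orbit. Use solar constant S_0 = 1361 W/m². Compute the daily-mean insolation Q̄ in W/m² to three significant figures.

cos h₀ = −tan(+24.7°) tan(-14.100°) = 0.1155, h₀ = 1.4550 rad.
Bracket: h₀ sin ϕ sin δ + cos ϕ cos δ sin h₀ = 1.4550×0.41787×-0.24362 + 0.90851×0.96987×0.99330 = -0.148121 + 0.875233 = 0.727112.
Q̄ = (S_0/π) × [bracket] = (1361/π) × 0.727112 = 315.0 W/m².

Q̄ ≈ 315 W/m²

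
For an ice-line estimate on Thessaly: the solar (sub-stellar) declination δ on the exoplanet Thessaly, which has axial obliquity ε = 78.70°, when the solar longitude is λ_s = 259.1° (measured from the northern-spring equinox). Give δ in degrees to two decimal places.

δ = -74.35°

sin δ = sin ε · sin λ_s = sin 78.70° × sin 259.1° = -0.962923.
δ = arcsin(-0.962923) = -74.35°.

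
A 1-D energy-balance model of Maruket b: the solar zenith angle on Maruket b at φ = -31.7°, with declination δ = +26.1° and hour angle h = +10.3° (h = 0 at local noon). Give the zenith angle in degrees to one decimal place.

θ_z = 58.6°

cos θ_z = sin φ sin δ + cos φ cos δ cos h = -0.231176 + 0.751739 = 0.520563.
θ_z = arccos(0.520563) = 58.6°.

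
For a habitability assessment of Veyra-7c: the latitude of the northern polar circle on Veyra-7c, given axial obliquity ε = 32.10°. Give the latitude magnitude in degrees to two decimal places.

57.90°

The polar circle is the lowest latitude that experiences at least one full rotation of continuous daylight at the northern-summer solstice; it lies at |ϕ| = 90° − ε = 90° − 32.10° = 57.90°.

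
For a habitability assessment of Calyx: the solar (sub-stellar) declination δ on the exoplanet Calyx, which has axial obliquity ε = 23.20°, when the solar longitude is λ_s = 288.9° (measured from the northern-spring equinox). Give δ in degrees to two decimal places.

δ = -21.88°

sin δ = sin ε · sin λ_s = sin 23.20° × sin 288.9° = -0.372703.
δ = arcsin(-0.372703) = -21.88°.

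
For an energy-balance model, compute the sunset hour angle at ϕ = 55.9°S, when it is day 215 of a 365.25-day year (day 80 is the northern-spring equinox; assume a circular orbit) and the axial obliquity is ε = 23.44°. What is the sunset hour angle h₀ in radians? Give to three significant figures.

h₀ = 1.11 rad

Solar longitude: L_s = 360° × (215 − 80)/365.25 = 133.060°.
sin δ = sin 23.44° × sin 133.060° = 0.29064, so δ = +16.896°.
cos h₀ = −tan ϕ · tan δ = −tan(-55.9°) × tan(+16.896°) = 0.4486, so h₀ = 1.1055 rad = 63.34°.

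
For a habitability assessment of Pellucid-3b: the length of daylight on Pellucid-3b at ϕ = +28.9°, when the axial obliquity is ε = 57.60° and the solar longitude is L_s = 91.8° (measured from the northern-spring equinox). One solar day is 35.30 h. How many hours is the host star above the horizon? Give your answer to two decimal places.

Solar declination: sin δ = sin ε · sin L_s = sin 57.60° × sin 91.8° = 0.84391, so δ = +57.555°.
cos h₀ = −tan ϕ · tan δ = −tan(+28.9°) × tan(+57.555°) = -0.8684, so h₀ = 2.6227 rad = 150.27°.
Daylight = 2h₀/(2π) × 35.30 h = (2.6227/π) × 35.30 = 29.47 h.

29.47 h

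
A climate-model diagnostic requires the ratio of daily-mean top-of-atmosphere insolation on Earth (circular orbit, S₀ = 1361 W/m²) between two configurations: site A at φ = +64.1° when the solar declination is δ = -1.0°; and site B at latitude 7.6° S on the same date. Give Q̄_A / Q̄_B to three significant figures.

— Configuration A (φ=+64.1°):
cos H₀ = −tan(+64.1°) tan(-1.000°) = 0.0359, H₀ = 1.5348 rad.
Bracket: H₀ sin φ sin δ + cos φ cos δ sin H₀ = 1.5348×0.89956×-0.01745 + 0.43680×0.99985×0.99935 = -0.024092 + 0.436451 = 0.412359.
Q̄ = (S₀/π) × [bracket] = (1361/π) × 0.412359 = 178.64 W/m².
— Configuration B (φ=-7.6°):
cos H₀ = −tan(-7.6°) tan(-1.000°) = -0.0023, H₀ = 1.5731 rad.
Bracket: H₀ sin φ sin δ + cos φ cos δ sin H₀ = 1.5731×-0.13226×-0.01745 + 0.99122×0.99985×1.00000 = 0.003631 + 0.991071 = 0.994702.
Q̄ = (S₀/π) × [bracket] = (1361/π) × 0.994702 = 430.92 W/m².
Ratio Q̄_A / Q̄_B = 178.64 / 430.92 = 0.4146.

Q̄_A / Q̄_B ≈ 0.415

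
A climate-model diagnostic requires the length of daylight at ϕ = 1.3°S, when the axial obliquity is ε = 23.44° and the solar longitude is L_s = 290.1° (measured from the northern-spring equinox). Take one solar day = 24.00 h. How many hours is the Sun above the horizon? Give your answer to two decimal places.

Solar declination: sin δ = sin ε · sin L_s = sin 23.44° × sin 290.1° = -0.37356, so δ = -21.935°.
cos h₀ = −tan ϕ · tan δ = −tan(-1.3°) × tan(-21.935°) = -0.0091, so h₀ = 1.5799 rad = 90.52°.
Daylight = 2h₀/(2π) × 24.00 h = (1.5799/π) × 24.00 = 12.07 h.

12.07 h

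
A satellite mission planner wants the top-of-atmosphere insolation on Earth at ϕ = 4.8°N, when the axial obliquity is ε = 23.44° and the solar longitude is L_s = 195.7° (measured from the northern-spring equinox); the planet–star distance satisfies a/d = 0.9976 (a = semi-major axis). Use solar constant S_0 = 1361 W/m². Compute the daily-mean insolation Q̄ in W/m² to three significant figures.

Q̄ ≈ 421 W/m²

Solar declination: sin δ = sin ε · sin L_s = sin 23.44° × sin 195.7° = -0.10764, so δ = -6.179°.
cos h₀ = −tan(+4.8°) tan(-6.179°) = 0.0091, h₀ = 1.5617 rad.
Bracket: h₀ sin ϕ sin δ + cos ϕ cos δ sin h₀ = 1.5617×0.08368×-0.10764 + 0.99649×0.99419×0.99996 = -0.014067 + 0.990661 = 0.976594.
Inverse-square distance factor (a/d)² = 0.9976² = 0.995206.
Q̄ = (S_0/π) × 0.995206 × [bracket] = (1361/π) × 0.995206 × 0.976594 = 421.1 W/m².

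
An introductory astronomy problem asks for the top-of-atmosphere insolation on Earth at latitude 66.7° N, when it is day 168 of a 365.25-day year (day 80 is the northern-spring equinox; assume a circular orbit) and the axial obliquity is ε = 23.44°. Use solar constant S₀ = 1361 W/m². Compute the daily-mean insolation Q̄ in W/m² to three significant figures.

Q̄ ≈ 496 W/m²

Solar longitude: λ_s = 360° × (168 − 80)/365.25 = 86.735°.
sin δ = sin 23.44° × sin 86.735° = 0.39714, so δ = +23.400°.
cos H₀ = −tan(+66.7°) tan(+23.400°) = -1.0048 ≤ −1 ⇒ polar day, H₀ = π.
Bracket: H₀ sin φ sin δ + cos φ cos δ sin H₀ = 3.1416×0.91845×0.39714 + 0.39555×0.91776×0.00000 = 1.145909 + 0.000000 = 1.145909.
Q̄ = (S₀/π) × [bracket] = (1361/π) × 1.145909 = 496.4 W/m².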